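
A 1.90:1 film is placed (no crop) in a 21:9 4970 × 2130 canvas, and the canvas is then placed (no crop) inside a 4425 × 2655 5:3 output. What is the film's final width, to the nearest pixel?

3603 px

1.90:1 in 4970×2130: fills the height, so the film is 4047.00 × 2130.00.
The 21:9 canvas is width-limited in 4425×2655, giving 4425.00 × 1896.43; scale factor 0.8903.
Applying the same ×0.8903: 4047.00 → 3603.21.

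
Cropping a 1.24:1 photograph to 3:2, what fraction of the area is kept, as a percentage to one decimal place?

The width stays; only height is cut (since 3:2 is wider than 1.24:1).
(1.240)/(1.500) ≈ 0.827 of the area survives.

82.7%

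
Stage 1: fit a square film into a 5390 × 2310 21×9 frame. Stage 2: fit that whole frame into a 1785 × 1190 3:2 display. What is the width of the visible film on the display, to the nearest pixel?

765 px

First fit — square into 5390×2310 spans the height: 2310.00 × 2310.00.
The 21×9 canvas is width-limited in 1785×1190, giving 1785.00 × 765.00; scale factor 0.3312.
The film scales with it: width 2310.00 × 0.3312 ≈ 765.00.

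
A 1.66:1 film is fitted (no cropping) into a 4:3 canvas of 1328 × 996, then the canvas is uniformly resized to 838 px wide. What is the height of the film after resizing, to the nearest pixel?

505 px

In the 1328×996 frame the film fills the width: height = 1328 / 1.660 ≈ 800.00 px.
The frame scales by 838/1328 = 0.6310; 800.00 × 0.6310 ≈ 504.82 px.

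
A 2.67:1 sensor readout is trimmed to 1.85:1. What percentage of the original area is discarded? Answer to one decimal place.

30.7%

1.85:1 is narrower than 2.67:1, so the crop keeps the full height and trims the width.
(1.850)/(2.670) ≈ 0.693 of the area survives, leaving 30.71% discarded.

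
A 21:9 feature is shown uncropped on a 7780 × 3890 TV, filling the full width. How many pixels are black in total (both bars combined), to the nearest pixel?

Content height = 7780 × 9/21 ≈ 3334.2857 px.
3890 − 3334.2857 = 555.7143 px of bars.
Across the 7780-px span: 555.7143 × 7780 ≈ 4323457 px.

4323457 pixels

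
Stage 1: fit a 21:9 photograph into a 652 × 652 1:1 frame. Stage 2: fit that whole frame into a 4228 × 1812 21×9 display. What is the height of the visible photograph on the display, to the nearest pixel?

777 px

First fit — 21:9 into 652×652 spans the width: 652.00 × 279.43.
Second fit — the 1:1 canvas into 4228×1812 spans the height: 1812.00 × 1812.00 (×2.7791 from 652×652).
Applying the same ×2.7791: 279.43 → 776.57.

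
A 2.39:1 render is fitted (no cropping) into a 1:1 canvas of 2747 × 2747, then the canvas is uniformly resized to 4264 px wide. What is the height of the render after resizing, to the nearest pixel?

1784 px

In the 2747×2747 frame the render fills the width: height = 2747 / 2.390 ≈ 1149.37 px.
Resizing to 4264 px wide multiplies everything by 1.5522: 1149.37 → 1784.10 px.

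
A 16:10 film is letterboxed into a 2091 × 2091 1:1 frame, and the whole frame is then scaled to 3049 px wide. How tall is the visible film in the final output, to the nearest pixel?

1906 px

In the 2091×2091 frame the film fills the width: height = 2091 × 10/16 ≈ 1306.88 px.
Scaling 2091 → 3049 is ×1.4582, so the height becomes 1306.88 × 1.4582 ≈ 1905.62 px.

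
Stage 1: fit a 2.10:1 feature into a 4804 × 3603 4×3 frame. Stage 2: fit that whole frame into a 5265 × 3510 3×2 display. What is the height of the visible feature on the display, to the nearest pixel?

2.10:1 in 4804×3603: fills the width, so the feature is 4804.00 × 2287.62.
4×3 in 5265×3510: fills the height, so the intermediate becomes 4680.00 × 3510.00 — a scale of ×0.9742.
The feature scales with it: height 2287.62 × 0.9742 ≈ 2228.57.

2229 px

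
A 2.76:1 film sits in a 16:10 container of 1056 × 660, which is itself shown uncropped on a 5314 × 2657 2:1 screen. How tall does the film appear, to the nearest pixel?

1540 px

First fit — 2.76:1 into 1056×660 spans the width: 1056.00 × 382.61.
The 16:10 canvas is height-limited in 5314×2657, giving 4251.20 × 2657.00; scale factor 4.0258.
So the film's height is 382.61 × 4.0258 ≈ 1540.29.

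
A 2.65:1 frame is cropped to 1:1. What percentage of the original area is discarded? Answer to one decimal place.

The height stays; only width is cut (since 1:1 is narrower than 2.65:1).
Area ratio = (1.000)/(2.650) = 37.74%; the remaining 62.26% is cropped out.

62.3%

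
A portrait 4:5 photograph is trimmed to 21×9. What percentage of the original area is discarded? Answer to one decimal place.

65.7%

The width stays; only height is cut (since 21×9 is wider than portrait 4:5).
Fraction kept = (0.800)/(2.333) ≈ 34.29%, so 65.71% is lost.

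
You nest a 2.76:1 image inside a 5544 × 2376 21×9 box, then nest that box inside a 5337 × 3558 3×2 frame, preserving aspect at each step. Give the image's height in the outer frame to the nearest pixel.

Inside the 5544×2376 canvas the image is width-limited at 5544.00 × 2008.70.
Second fit — the 21×9 canvas into 5337×3558 spans the width: 5337.00 × 2287.29 (×0.9627 from 5544×2376).
The image scales with it: height 2008.70 × 0.9627 ≈ 1933.70.

1934 px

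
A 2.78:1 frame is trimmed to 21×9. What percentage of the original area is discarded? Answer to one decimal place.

21×9 is narrower than 2.78:1, so the crop keeps the full height and trims the width.
Area ratio = (2.333)/(2.780) = 83.93%; the remaining 16.07% is cropped out.

16.1%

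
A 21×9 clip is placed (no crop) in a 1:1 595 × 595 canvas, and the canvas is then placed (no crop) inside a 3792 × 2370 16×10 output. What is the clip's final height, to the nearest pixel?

1016 px

First fit — 21×9 into 595×595 spans the width: 595.00 × 255.00.
1:1 in 3792×2370: fills the height, so the intermediate becomes 2370.00 × 2370.00 — a scale of ×3.9832.
So the clip's height is 255.00 × 3.9832 ≈ 1015.71.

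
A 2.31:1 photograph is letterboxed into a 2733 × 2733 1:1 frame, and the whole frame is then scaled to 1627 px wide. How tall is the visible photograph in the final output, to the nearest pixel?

Fitted into 2733×2733, the photograph spans the width; its height is 2733 / 2.310 ≈ 1183.12 px.
The frame scales by 1627/2733 = 0.5953; 1183.12 × 0.5953 ≈ 704.33 px.

704 px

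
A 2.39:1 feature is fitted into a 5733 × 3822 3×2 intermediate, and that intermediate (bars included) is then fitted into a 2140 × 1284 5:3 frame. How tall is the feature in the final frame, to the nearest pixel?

806 px

Inside the 5733×3822 canvas the feature is width-limited at 5733.00 × 2398.74.
Second fit — the 3×2 canvas into 2140×1284 spans the height: 1926.00 × 1284.00 (×0.3359 from 5733×3822).
So the feature's height is 2398.74 × 0.3359 ≈ 805.86.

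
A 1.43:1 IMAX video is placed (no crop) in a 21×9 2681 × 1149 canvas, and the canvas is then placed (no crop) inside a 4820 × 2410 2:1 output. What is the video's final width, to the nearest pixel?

2954 px

Inside the 2681×1149 canvas the video is height-limited at 1643.07 × 1149.00.
Second fit — the 21×9 canvas into 4820×2410 spans the width: 4820.00 × 2065.71 (×1.7978 from 2681×1149).
So the video's width is 1643.07 × 1.7978 ≈ 2953.97.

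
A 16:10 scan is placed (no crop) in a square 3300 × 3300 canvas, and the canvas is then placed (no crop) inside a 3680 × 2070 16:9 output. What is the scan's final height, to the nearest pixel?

1294 px

First fit — 16:10 into 3300×3300 spans the width: 3300.00 × 2062.50.
The square canvas is height-limited in 3680×2070, giving 2070.00 × 2070.00; scale factor 0.6273.
Applying the same ×0.6273: 2062.50 → 1293.75.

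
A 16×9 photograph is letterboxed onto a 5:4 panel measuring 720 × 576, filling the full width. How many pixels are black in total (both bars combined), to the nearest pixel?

123120 pixels

That makes the image 405.0000 px tall (720 × 9/16).
Black = 576 − 405.0000 = 171.0000 px.
That's 171.0000 × 720 ≈ 123120 black pixels.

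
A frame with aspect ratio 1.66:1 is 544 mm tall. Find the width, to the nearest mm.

Width = 544 × 1.660 = 903.04.

903 mm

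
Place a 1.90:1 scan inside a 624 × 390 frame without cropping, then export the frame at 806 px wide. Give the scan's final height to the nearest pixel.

424 px

In the 624×390 frame the scan fills the width: height = 624 / 1.900 ≈ 328.42 px.
Resizing to 806 px wide multiplies everything by 1.2917: 328.42 → 424.21 px.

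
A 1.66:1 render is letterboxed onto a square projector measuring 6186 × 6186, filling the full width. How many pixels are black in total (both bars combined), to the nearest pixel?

Content height = 6186 / 1.660 ≈ 3726.5060 px.
Leftover height: 6186 − 3726.5060 = 2459.4940 px.
That's 2459.4940 × 6186 ≈ 15214430 black pixels.

15214430 pixels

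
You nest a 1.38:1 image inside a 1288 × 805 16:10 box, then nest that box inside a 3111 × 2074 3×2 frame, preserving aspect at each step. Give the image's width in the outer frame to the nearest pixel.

2683 px

1.38:1 in 1288×805: fills the height, so the image is 1110.90 × 805.00.
The 16:10 canvas is width-limited in 3111×2074, giving 3111.00 × 1944.38; scale factor 2.4154.
So the image's width is 1110.90 × 2.4154 ≈ 2683.24.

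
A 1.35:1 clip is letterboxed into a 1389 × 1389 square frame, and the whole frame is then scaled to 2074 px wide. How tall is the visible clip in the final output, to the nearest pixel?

1536 px

Fitted into 1389×1389, the clip spans the width; its height is 1389 / 1.350 ≈ 1028.89 px.
The frame scales by 2074/1389 = 1.4932; 1028.89 × 1.4932 ≈ 1536.30 px.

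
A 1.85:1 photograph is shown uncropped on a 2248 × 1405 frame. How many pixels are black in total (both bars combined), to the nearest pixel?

1.85:1 (1.850) > 16:10 (1.600), so the photograph fills the width.
That makes the image 1215.1351 px tall (2248 / 1.850).
Leftover height: 1405 − 1215.1351 = 189.8649 px.
Across the 2248-px span: 189.8649 × 2248 ≈ 426816 px.

426816 pixels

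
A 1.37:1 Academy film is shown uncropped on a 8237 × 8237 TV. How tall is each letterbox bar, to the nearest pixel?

1112 px

Since 1.370 > 1.000, the film is width-limited.
The film is 8237 / 1.370 ≈ 6012.41 px tall.
Black = 8237 − 6012.41 = 2224.59 px, or 1112.30 per bar.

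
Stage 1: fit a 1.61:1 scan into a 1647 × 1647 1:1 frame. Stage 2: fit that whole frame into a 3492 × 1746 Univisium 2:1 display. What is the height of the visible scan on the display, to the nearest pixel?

First fit — 1.61:1 into 1647×1647 spans the width: 1647.00 × 1022.98.
1:1 in 3492×1746: fills the height, so the intermediate becomes 1746.00 × 1746.00 — a scale of ×1.0601.
Applying the same ×1.0601: 1022.98 → 1084.47.

1084 px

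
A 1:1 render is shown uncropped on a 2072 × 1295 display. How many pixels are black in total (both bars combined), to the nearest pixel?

1006215 pixels

1:1 (1.000) < 16×10 (1.600), so the render fills the height.
That makes the image 1295.0000 px wide (1295 × 1/1).
Black = 2072 − 1295.0000 = 777.0000 px.
Across the 1295-px span: 777.0000 × 1295 ≈ 1006215 px.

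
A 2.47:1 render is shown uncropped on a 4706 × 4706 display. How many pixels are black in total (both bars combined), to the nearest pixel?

13180268 pixels

2.47:1 (2.470) > square (1.000), so the render fills the width.
The render is 4706 / 2.470 ≈ 1905.2632 px tall.
Leftover height: 4706 − 1905.2632 = 2800.7368 px.
Bar area = 2800.7368 × 4706 ≈ 13180268 px.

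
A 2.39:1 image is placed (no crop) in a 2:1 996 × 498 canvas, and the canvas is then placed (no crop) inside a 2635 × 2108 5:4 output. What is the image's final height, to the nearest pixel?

1103 px

Inside the 996×498 canvas the image is width-limited at 996.00 × 416.74.
2:1 in 2635×2108: fills the width, so the intermediate becomes 2635.00 × 1317.50 — a scale of ×2.6456.
Applying the same ×2.6456: 416.74 → 1102.51.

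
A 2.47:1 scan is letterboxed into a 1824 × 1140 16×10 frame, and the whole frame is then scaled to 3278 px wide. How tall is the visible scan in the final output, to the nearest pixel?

1327 px

At 1824×1140 the scan is width-limited, so height = 1824 / 2.470 ≈ 738.46 px.
Scaling 1824 → 3278 is ×1.7971, so the height becomes 738.46 × 1.7971 ≈ 1327.13 px.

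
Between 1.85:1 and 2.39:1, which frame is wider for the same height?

2.39:1

1.85 and 2.39; 2.39 > 1.85.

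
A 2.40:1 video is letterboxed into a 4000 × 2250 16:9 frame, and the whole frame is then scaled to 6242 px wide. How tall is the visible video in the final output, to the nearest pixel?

2601 px

Fitted into 4000×2250, the video spans the width; its height is 4000 / 2.400 ≈ 1666.67 px.
The frame scales by 6242/4000 = 1.5605; 1666.67 × 1.5605 ≈ 2600.83 px.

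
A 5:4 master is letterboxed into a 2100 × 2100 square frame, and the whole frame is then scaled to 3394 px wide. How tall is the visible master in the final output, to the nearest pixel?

2715 px

In the 2100×2100 frame the master fills the width: height = 2100 × 4/5 ≈ 1680.00 px.
Scaling 2100 → 3394 is ×1.6162, so the height becomes 1680.00 × 1.6162 ≈ 2715.20 px.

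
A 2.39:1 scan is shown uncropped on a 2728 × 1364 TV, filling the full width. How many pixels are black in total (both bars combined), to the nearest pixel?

The scan is 2728 / 2.390 ≈ 1141.4226 px tall.
Black = 1364 − 1141.4226 = 222.5774 px.
That's 222.5774 × 2728 ≈ 607191 black pixels.

607191 pixels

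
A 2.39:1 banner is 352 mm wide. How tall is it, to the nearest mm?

Height = 352 / 2.390 = 147.28.

147 mm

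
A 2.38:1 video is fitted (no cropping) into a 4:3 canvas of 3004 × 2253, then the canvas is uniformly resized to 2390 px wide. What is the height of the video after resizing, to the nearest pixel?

Fitted into 3004×2253, the video spans the width; its height is 3004 / 2.380 ≈ 1262.18 px.
Scaling 3004 → 2390 is ×0.7956, so the height becomes 1262.18 × 0.7956 ≈ 1004.20 px.

1004 px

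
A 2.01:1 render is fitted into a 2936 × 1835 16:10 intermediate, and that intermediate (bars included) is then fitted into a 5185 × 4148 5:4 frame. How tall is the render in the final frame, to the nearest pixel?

First fit — 2.01:1 into 2936×1835 spans the width: 2936.00 × 1460.70.
The 16:10 canvas is width-limited in 5185×4148, giving 5185.00 × 3240.62; scale factor 1.7660.
The render scales with it: height 1460.70 × 1.7660 ≈ 2579.60.

2580 px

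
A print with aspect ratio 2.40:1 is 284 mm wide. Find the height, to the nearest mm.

118 mm

At 2.40:1, 284 / 2.400 ≈ 118.33.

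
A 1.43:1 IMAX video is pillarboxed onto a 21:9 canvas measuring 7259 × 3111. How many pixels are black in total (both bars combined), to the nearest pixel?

8742750 pixels

Since 1.430 < 2.333, the video is height-limited.
Content width = 3111 × 1.430 ≈ 4448.7300 px.
Leftover width: 7259 − 4448.7300 = 2810.2700 px.
Bar area = 2810.2700 × 3111 ≈ 8742750 px.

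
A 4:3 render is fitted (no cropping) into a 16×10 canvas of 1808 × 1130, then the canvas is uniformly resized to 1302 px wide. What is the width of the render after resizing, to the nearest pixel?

1085 px

Fitted into 1808×1130, the render spans the height; its width is 1130 × 4/3 ≈ 1506.67 px.
Resizing to 1302 px wide multiplies everything by 0.7201: 1506.67 → 1085.00 px.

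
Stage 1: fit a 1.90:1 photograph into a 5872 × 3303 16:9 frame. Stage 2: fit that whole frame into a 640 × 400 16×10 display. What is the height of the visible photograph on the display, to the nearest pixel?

337 px

Inside the 5872×3303 canvas the photograph is width-limited at 5872.00 × 3090.53.
The 16:9 canvas is width-limited in 640×400, giving 640.00 × 360.00; scale factor 0.1090.
Applying the same ×0.1090: 3090.53 → 336.84.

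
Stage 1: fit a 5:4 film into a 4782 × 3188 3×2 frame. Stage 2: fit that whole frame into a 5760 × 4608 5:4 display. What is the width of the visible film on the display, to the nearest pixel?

First fit — 5:4 into 4782×3188 spans the height: 3985.00 × 3188.00.
Second fit — the 3×2 canvas into 5760×4608 spans the width: 5760.00 × 3840.00 (×1.2045 from 4782×3188).
So the film's width is 3985.00 × 1.2045 ≈ 4800.00.

4800 px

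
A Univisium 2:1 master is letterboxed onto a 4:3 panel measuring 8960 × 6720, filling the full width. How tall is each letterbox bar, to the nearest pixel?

That makes the image 4480.00 px tall (8960 × 1/2).
Black = 6720 − 4480.00 = 2240.00 px, or 1120.00 per bar.

1120 px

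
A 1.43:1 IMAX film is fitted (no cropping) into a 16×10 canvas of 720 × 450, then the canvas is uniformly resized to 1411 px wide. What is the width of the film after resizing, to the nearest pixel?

1261 px

Fitted into 720×450, the film spans the height; its width is 450 × 1.430 ≈ 643.50 px.
Resizing to 1411 px wide multiplies everything by 1.9597: 643.50 → 1261.08 px.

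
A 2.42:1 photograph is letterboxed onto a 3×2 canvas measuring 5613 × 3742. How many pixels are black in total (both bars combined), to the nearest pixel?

7984933 pixels

Since 2.420 > 1.500, the photograph is width-limited.
That makes the image 2319.4215 px tall (5613 / 2.420).
3742 − 2319.4215 = 1422.5785 px of bars.
That's 1422.5785 × 5613 ≈ 7984933 black pixels.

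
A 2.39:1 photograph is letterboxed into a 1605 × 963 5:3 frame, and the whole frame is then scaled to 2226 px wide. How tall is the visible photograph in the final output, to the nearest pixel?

931 px

At 1605×963 the photograph is width-limited, so height = 1605 / 2.390 ≈ 671.55 px.
The frame scales by 2226/1605 = 1.3869; 671.55 × 1.3869 ≈ 931.38 px.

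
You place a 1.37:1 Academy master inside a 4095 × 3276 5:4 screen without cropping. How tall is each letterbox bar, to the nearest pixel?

143 px

Since 1.370 > 1.250, the master is width-limited.
Content height = 4095 / 1.370 ≈ 2989.05 px.
Black = 3276 − 2989.05 = 286.95 px, or 143.47 per bar.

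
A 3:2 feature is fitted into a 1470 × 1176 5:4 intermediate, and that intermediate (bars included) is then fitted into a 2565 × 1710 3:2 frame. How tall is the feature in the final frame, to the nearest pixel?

First fit — 3:2 into 1470×1176 spans the width: 1470.00 × 980.00.
The 5:4 canvas is height-limited in 2565×1710, giving 2137.50 × 1710.00; scale factor 1.4541.
The feature scales with it: height 980.00 × 1.4541 ≈ 1425.00.

1425 px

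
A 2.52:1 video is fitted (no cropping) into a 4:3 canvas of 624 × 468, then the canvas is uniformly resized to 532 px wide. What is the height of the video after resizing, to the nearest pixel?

Fitted into 624×468, the video spans the width; its height is 624 / 2.520 ≈ 247.62 px.
The frame scales by 532/624 = 0.8526; 247.62 × 0.8526 ≈ 211.11 px.

211 px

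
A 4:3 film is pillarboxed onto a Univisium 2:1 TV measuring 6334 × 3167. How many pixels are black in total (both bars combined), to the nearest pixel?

6686593 pixels

4:3 is narrower than Univisium 2:1, so it spans the full height.
The film is 3167 × 4/3 ≈ 4222.6667 px wide.
Leftover width: 6334 − 4222.6667 = 2111.3333 px.
Bar area = 2111.3333 × 3167 ≈ 6686593 px.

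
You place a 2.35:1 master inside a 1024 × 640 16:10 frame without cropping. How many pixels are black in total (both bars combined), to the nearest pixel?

2.35:1 (2.350) > 16:10 (1.600), so the master fills the width.
Content height = 1024 / 2.350 ≈ 435.7447 px.
Black = 640 − 435.7447 = 204.2553 px.
Bar area = 204.2553 × 1024 ≈ 209157 px.

209157 pixels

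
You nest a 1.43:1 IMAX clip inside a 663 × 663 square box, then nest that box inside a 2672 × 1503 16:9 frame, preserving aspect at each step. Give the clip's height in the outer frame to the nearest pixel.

1051 px

1.43:1 IMAX in 663×663: fills the width, so the clip is 663.00 × 463.64.
Second fit — the square canvas into 2672×1503 spans the height: 1503.00 × 1503.00 (×2.2670 from 663×663).
The clip scales with it: height 463.64 × 2.2670 ≈ 1051.05.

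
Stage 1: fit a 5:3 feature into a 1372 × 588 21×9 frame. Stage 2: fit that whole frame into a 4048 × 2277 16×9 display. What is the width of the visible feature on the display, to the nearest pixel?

Inside the 1372×588 canvas the feature is height-limited at 980.00 × 588.00.
21×9 in 4048×2277: fills the width, so the intermediate becomes 4048.00 × 1734.86 — a scale of ×2.9504.
Applying the same ×2.9504: 980.00 → 2891.43.

2891 px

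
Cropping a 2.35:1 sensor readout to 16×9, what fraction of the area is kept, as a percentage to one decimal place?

Going from 2.35:1 to 16×9 means cutting width while keeping height.
(1.778)/(2.350) ≈ 0.757 of the area survives.

75.7%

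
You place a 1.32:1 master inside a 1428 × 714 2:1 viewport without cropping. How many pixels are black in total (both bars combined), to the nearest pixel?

1.32:1 is narrower than 2:1, so it spans the full height.
That makes the image 942.4800 px wide (714 × 1.320).
Leftover width: 1428 − 942.4800 = 485.5200 px.
Across the 714-px span: 485.5200 × 714 ≈ 346661 px.

346661 pixels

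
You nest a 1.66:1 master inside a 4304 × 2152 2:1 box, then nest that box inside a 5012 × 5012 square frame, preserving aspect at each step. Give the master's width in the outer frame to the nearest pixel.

First fit — 1.66:1 into 4304×2152 spans the height: 3572.32 × 2152.00.
Second fit — the 2:1 canvas into 5012×5012 spans the width: 5012.00 × 2506.00 (×1.1645 from 4304×2152).
So the master's width is 3572.32 × 1.1645 ≈ 4159.96.

4160 px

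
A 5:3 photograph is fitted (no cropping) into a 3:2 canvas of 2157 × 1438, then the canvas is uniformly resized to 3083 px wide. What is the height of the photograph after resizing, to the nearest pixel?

At 2157×1438 the photograph is width-limited, so height = 2157 × 3/5 ≈ 1294.20 px.
Resizing to 3083 px wide multiplies everything by 1.4293: 1294.20 → 1849.80 px.

1850 px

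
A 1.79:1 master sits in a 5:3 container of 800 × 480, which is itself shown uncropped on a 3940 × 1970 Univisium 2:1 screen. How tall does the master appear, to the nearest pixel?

First fit — 1.79:1 into 800×480 spans the width: 800.00 × 446.93.
5:3 in 3940×1970: fills the height, so the intermediate becomes 3283.33 × 1970.00 — a scale of ×4.1042.
The master scales with it: height 446.93 × 4.1042 ≈ 1834.26.

1834 px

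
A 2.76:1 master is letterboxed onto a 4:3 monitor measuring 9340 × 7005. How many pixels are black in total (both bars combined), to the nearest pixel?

Since 2.760 > 1.333, the master is width-limited.
Content height = 9340 / 2.760 ≈ 3384.0580 px.
Black = 7005 − 3384.0580 = 3620.9420 px.
That's 3620.9420 × 9340 ≈ 33819599 black pixels.

33819599 pixels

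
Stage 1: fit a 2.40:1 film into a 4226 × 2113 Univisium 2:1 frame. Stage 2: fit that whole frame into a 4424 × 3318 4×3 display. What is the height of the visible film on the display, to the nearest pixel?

1843 px

Inside the 4226×2113 canvas the film is width-limited at 4226.00 × 1760.83.
The Univisium 2:1 canvas is width-limited in 4424×3318, giving 4424.00 × 2212.00; scale factor 1.0469.
Applying the same ×1.0469: 1760.83 → 1843.33.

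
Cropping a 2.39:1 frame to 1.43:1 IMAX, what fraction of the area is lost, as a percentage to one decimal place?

The height stays; only width is cut (since 1.43:1 IMAX is narrower than 2.39:1).
(1.430)/(2.390) ≈ 0.598 of the area survives, leaving 40.17% discarded.

40.2%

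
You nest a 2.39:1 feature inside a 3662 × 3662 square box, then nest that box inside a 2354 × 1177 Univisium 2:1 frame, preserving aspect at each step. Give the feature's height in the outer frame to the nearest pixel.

2.39:1 in 3662×3662: fills the width, so the feature is 3662.00 × 1532.22.
square in 2354×1177: fills the height, so the intermediate becomes 1177.00 × 1177.00 — a scale of ×0.3214.
Applying the same ×0.3214: 1532.22 → 492.47.

492 px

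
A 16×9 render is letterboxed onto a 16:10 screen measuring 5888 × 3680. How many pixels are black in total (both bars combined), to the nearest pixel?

2166784 pixels

Since 1.778 > 1.600, the render is width-limited.
That makes the image 3312.0000 px tall (5888 × 9/16).
Leftover height: 3680 − 3312.0000 = 368.0000 px.
Across the 5888-px span: 368.0000 × 5888 ≈ 2166784 px.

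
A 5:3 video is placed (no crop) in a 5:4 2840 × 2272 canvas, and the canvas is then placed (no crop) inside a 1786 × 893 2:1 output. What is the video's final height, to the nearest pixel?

670 px

5:3 in 2840×2272: fills the width, so the video is 2840.00 × 1704.00.
5:4 in 1786×893: fills the height, so the intermediate becomes 1116.25 × 893.00 — a scale of ×0.3930.
So the video's height is 1704.00 × 0.3930 ≈ 669.75.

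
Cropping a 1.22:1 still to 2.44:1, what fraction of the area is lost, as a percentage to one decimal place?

50.0%

2.44:1 is wider than 1.22:1, so the crop keeps the full width and trims the height.
(1.220)/(2.440) ≈ 0.500 of the area survives, leaving 50.00% discarded.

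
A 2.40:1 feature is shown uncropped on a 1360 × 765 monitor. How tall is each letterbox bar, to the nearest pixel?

2.40:1 is wider than 16×9, so it spans the full width.
The feature is 1360 / 2.400 ≈ 566.67 px tall.
Black = 765 − 566.67 = 198.33 px, or 99.17 per bar.

99 px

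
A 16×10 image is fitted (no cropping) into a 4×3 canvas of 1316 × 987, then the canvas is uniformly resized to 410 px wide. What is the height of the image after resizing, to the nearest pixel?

At 1316×987 the image is width-limited, so height = 1316 × 10/16 ≈ 822.50 px.
The frame scales by 410/1316 = 0.3116; 822.50 × 0.3116 ≈ 256.25 px.

256 px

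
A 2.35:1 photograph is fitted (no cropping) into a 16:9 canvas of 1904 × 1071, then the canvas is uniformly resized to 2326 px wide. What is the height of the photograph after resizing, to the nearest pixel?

990 px

In the 1904×1071 frame the photograph fills the width: height = 1904 / 2.350 ≈ 810.21 px.
Scaling 1904 → 2326 is ×1.2216, so the height becomes 810.21 × 1.2216 ≈ 989.79 px.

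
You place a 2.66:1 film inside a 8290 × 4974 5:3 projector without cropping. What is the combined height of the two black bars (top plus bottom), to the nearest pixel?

1857 px

2.66:1 (2.660) > 5:3 (1.667), so the film fills the width.
The film is 8290 / 2.660 ≈ 3116.54 px tall.
Black = 4974 − 3116.54 = 1857.46 px.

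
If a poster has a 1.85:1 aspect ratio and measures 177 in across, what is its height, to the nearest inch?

96 in

Height = 177 / 1.850 = 95.68.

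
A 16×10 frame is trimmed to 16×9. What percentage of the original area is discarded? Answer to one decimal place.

10.0%

16×9 is wider than 16×10, so the crop keeps the full width and trims the height.
Fraction kept = (1.600)/(1.778) ≈ 90.00%, so 10.00% is lost.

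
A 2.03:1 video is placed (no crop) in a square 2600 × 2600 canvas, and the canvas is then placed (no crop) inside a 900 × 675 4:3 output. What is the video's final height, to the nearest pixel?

First fit — 2.03:1 into 2600×2600 spans the width: 2600.00 × 1280.79.
The square canvas is height-limited in 900×675, giving 675.00 × 675.00; scale factor 0.2596.
Applying the same ×0.2596: 1280.79 → 332.51.

333 px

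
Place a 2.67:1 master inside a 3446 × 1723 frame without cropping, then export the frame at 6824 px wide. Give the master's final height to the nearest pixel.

At 3446×1723 the master is width-limited, so height = 3446 / 2.670 ≈ 1290.64 px.
Scaling 3446 → 6824 is ×1.9803, so the height becomes 1290.64 × 1.9803 ≈ 2555.81 px.

2556 px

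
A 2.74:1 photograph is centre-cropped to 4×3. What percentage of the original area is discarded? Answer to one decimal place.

Going from 2.74:1 to 4×3 means cutting width while keeping height.
Area ratio = (1.333)/(2.740) = 48.66%; the remaining 51.34% is cropped out.

51.3%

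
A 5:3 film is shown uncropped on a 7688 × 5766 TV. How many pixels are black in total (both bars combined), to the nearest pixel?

5:3 is wider than 4×3, so it spans the full width.
The film is 7688 × 3/5 ≈ 4612.8000 px tall.
Leftover height: 5766 − 4612.8000 = 1153.2000 px.
Across the 7688-px span: 1153.2000 × 7688 ≈ 8865802 px.

8865802 pixels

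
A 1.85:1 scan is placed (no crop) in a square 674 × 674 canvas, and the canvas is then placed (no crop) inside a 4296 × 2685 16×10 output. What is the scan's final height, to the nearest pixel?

1.85:1 in 674×674: fills the width, so the scan is 674.00 × 364.32.
square in 4296×2685: fills the height, so the intermediate becomes 2685.00 × 2685.00 — a scale of ×3.9837.
Applying the same ×3.9837: 364.32 → 1451.35.

1451 px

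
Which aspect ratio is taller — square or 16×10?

square = 1 and 16×10 = 1.6; 1.6 > 1. The smaller width-to-height ratio is the taller frame.

square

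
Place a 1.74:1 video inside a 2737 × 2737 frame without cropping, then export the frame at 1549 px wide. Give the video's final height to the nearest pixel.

Fitted into 2737×2737, the video spans the width; its height is 2737 / 1.740 ≈ 1572.99 px.
The frame scales by 1549/2737 = 0.5659; 1572.99 × 0.5659 ≈ 890.23 px.

890 px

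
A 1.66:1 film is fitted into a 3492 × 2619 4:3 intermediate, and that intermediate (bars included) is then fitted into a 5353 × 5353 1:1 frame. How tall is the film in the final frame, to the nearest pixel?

Inside the 3492×2619 canvas the film is width-limited at 3492.00 × 2103.61.
4:3 in 5353×5353: fills the width, so the intermediate becomes 5353.00 × 4014.75 — a scale of ×1.5329.
So the film's height is 2103.61 × 1.5329 ≈ 3224.70.

3225 px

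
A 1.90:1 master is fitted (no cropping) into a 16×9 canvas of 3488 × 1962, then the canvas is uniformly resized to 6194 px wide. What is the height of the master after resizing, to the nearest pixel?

Fitted into 3488×1962, the master spans the width; its height is 3488 / 1.900 ≈ 1835.79 px.
Scaling 3488 → 6194 is ×1.7758, so the height becomes 1835.79 × 1.7758 ≈ 3260.00 px.

3260 px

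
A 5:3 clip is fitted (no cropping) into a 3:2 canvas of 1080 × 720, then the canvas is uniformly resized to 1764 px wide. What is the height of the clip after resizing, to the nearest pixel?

In the 1080×720 frame the clip fills the width: height = 1080 × 3/5 ≈ 648.00 px.
Resizing to 1764 px wide multiplies everything by 1.6333: 648.00 → 1058.40 px.

1058 px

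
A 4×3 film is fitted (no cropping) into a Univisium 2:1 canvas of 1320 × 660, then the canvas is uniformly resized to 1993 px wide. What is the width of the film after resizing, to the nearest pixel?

At 1320×660 the film is height-limited, so width = 660 × 4/3 ≈ 880.00 px.
The frame scales by 1993/1320 = 1.5098; 880.00 × 1.5098 ≈ 1328.67 px.

1329 px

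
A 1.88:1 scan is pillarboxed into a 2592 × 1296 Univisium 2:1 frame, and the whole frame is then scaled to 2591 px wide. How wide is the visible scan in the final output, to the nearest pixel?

2436 px

At 2592×1296 the scan is height-limited, so width = 1296 × 1.880 ≈ 2436.48 px.
Resizing to 2591 px wide multiplies everything by 0.9996: 2436.48 → 2435.54 px.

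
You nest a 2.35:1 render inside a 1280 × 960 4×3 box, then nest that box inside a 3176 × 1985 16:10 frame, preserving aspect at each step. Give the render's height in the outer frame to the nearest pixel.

First fit — 2.35:1 into 1280×960 spans the width: 1280.00 × 544.68.
The 4×3 canvas is height-limited in 3176×1985, giving 2646.67 × 1985.00; scale factor 2.0677.
The render scales with it: height 544.68 × 2.0677 ≈ 1126.24.

1126 px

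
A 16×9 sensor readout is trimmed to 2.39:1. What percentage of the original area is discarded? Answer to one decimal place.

Going from 16×9 to 2.39:1 means cutting height while keeping width.
(1.778)/(2.390) ≈ 0.744 of the area survives, leaving 25.62% discarded.

25.6%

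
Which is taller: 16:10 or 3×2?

16:10 = 1.6 and 3×2 = 1.5; 1.6 > 1.5. The smaller width-to-height ratio is the taller frame.

3×2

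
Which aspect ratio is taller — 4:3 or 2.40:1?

4:3 = 1.333 and 2.4; 2.4 > 1.333. The smaller width-to-height ratio is the taller frame.

4:3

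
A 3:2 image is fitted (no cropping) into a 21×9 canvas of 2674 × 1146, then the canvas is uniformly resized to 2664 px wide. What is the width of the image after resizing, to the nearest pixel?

Fitted into 2674×1146, the image spans the height; its width is 1146 × 3/2 ≈ 1719.00 px.
Scaling 2674 → 2664 is ×0.9963, so the width becomes 1719.00 × 0.9963 ≈ 1712.57 px.

1713 px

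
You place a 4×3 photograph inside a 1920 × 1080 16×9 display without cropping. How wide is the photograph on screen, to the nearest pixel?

4×3 (1.333) < 16×9 (1.778), so the photograph fills the height.
Content width = 1080 × 4/3 ≈ 1440.00 px.

1440 px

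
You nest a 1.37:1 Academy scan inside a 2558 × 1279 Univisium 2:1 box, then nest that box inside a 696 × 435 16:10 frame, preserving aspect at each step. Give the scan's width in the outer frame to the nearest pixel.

Inside the 2558×1279 canvas the scan is height-limited at 1752.23 × 1279.00.
The Univisium 2:1 canvas is width-limited in 696×435, giving 696.00 × 348.00; scale factor 0.2721.
So the scan's width is 1752.23 × 0.2721 ≈ 476.76.

477 px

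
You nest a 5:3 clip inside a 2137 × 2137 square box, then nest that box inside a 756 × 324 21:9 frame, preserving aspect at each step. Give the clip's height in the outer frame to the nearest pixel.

194 px

Inside the 2137×2137 canvas the clip is width-limited at 2137.00 × 1282.20.
Second fit — the square canvas into 756×324 spans the height: 324.00 × 324.00 (×0.1516 from 2137×2137).
The clip scales with it: height 1282.20 × 0.1516 ≈ 194.40.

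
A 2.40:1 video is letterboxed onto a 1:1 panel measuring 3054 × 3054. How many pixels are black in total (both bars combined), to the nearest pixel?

5440701 pixels

2.40:1 (2.400) > 1:1 (1.000), so the video fills the width.
That makes the image 1272.5000 px tall (3054 / 2.400).
Leftover height: 3054 − 1272.5000 = 1781.5000 px.
That's 1781.5000 × 3054 ≈ 5440701 black pixels.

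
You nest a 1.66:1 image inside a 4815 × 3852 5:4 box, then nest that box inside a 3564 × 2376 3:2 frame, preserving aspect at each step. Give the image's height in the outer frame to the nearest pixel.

First fit — 1.66:1 into 4815×3852 spans the width: 4815.00 × 2900.60.
Second fit — the 5:4 canvas into 3564×2376 spans the height: 2970.00 × 2376.00 (×0.6168 from 4815×3852).
So the image's height is 2900.60 × 0.6168 ≈ 1789.16.

1789 px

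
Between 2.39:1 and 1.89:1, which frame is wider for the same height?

2.39 and 1.89; 2.39 > 1.89.

2.39:1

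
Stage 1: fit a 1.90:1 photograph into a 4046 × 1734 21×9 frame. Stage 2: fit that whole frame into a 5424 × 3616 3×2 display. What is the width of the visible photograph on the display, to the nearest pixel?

1.90:1 in 4046×1734: fills the height, so the photograph is 3294.60 × 1734.00.
Second fit — the 21×9 canvas into 5424×3616 spans the width: 5424.00 × 2324.57 (×1.3406 from 4046×1734).
So the photograph's width is 3294.60 × 1.3406 ≈ 4416.69.

4417 px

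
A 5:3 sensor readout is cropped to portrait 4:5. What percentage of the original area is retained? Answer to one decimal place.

The height stays; only width is cut (since portrait 4:5 is narrower than 5:3).
(0.800)/(1.667) ≈ 0.480 of the area survives.

48.0%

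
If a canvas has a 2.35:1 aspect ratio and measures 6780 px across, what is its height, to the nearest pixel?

At 2.35:1, 6780 / 2.350 ≈ 2885.11.

2885 px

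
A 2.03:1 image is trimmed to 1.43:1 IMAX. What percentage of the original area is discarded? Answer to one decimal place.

29.6%

The height stays; only width is cut (since 1.43:1 IMAX is narrower than 2.03:1).
Area ratio = (1.430)/(2.030) = 70.44%; the remaining 29.56% is cropped out.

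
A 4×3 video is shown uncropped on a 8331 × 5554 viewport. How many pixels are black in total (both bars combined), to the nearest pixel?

4×3 is narrower than 3:2, so it spans the full height.
That makes the image 7405.3333 px wide (5554 × 4/3).
8331 − 7405.3333 = 925.6667 px of bars.
Across the 5554-px span: 925.6667 × 5554 ≈ 5141153 px.

5141153 pixels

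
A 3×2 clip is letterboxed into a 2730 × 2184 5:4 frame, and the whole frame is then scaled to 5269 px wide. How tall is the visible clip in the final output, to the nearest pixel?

3513 px

In the 2730×2184 frame the clip fills the width: height = 2730 × 2/3 ≈ 1820.00 px.
The frame scales by 5269/2730 = 1.9300; 1820.00 × 1.9300 ≈ 3512.67 px.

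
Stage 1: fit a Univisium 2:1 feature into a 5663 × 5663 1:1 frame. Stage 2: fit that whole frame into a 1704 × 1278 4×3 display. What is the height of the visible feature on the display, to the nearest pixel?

First fit — Univisium 2:1 into 5663×5663 spans the width: 5663.00 × 2831.50.
The 1:1 canvas is height-limited in 1704×1278, giving 1278.00 × 1278.00; scale factor 0.2257.
Applying the same ×0.2257: 2831.50 → 639.00.

639 px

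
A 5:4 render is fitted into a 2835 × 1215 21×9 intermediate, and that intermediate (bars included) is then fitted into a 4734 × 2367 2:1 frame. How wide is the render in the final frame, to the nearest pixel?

2536 px

Inside the 2835×1215 canvas the render is height-limited at 1518.75 × 1215.00.
Second fit — the 21×9 canvas into 4734×2367 spans the width: 4734.00 × 2028.86 (×1.6698 from 2835×1215).
So the render's width is 1518.75 × 1.6698 ≈ 2536.07.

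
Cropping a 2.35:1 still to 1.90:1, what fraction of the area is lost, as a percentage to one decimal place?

19.1%

1.90:1 is narrower than 2.35:1, so the crop keeps the full height and trims the width.
(1.900)/(2.350) ≈ 0.809 of the area survives, leaving 19.15% discarded.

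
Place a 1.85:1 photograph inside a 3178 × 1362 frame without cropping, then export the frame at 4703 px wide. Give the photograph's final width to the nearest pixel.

3729 px

Fitted into 3178×1362, the photograph spans the height; its width is 1362 × 1.850 ≈ 2519.70 px.
The frame scales by 4703/3178 = 1.4799; 2519.70 × 1.4799 ≈ 3728.81 px.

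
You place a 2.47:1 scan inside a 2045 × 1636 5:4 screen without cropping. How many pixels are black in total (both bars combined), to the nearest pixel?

1652492 pixels

2.47:1 is wider than 5:4, so it spans the full width.
The scan is 2045 / 2.470 ≈ 827.9352 px tall.
Black = 1636 − 827.9352 = 808.0648 px.
Across the 2045-px span: 808.0648 × 2045 ≈ 1652492 px.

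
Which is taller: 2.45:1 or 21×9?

21×9

2.45 and 21×9 = 2.333; 2.45 > 2.333. The smaller width-to-height ratio is the taller frame.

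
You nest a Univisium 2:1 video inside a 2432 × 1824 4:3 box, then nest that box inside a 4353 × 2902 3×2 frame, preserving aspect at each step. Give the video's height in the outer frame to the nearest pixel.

Univisium 2:1 in 2432×1824: fills the width, so the video is 2432.00 × 1216.00.
Second fit — the 4:3 canvas into 4353×2902 spans the height: 3869.33 × 2902.00 (×1.5910 from 2432×1824).
Applying the same ×1.5910: 1216.00 → 1934.67.

1935 px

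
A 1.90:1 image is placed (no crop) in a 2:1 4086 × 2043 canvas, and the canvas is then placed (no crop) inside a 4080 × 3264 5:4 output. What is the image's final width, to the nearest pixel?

3876 px

1.90:1 in 4086×2043: fills the height, so the image is 3881.70 × 2043.00.
The 2:1 canvas is width-limited in 4080×3264, giving 4080.00 × 2040.00; scale factor 0.9985.
Applying the same ×0.9985: 3881.70 → 3876.00.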